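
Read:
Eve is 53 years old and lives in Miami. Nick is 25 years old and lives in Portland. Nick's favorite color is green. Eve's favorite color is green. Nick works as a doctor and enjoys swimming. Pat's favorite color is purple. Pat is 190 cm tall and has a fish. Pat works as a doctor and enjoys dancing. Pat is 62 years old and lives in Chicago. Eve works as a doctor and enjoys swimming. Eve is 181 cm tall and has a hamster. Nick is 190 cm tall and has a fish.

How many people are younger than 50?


Filter: 1

1


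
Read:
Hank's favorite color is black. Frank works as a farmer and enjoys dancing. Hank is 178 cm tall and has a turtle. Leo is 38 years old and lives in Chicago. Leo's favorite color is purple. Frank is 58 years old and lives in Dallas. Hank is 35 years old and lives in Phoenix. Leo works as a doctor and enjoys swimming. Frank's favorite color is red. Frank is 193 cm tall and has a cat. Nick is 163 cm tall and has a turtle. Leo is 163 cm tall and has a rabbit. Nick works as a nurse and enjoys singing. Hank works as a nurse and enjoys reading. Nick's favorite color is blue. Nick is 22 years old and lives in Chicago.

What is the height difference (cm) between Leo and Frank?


|163 - 193| = 30

30


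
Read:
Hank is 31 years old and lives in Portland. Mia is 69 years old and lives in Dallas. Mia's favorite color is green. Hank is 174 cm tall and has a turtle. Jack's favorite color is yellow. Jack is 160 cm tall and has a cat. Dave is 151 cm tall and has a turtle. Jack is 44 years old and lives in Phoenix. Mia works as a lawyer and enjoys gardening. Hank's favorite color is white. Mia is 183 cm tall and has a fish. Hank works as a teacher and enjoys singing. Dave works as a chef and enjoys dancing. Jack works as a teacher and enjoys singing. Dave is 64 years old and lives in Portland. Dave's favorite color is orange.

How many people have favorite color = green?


Count: 1

1


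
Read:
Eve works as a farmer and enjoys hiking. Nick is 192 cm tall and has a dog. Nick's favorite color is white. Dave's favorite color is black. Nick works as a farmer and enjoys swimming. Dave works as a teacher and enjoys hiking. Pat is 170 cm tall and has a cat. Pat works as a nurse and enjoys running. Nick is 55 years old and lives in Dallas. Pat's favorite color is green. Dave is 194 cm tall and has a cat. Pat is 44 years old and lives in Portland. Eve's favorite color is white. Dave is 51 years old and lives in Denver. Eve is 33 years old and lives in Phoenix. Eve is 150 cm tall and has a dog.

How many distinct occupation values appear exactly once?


Unique occupation values: 2

2


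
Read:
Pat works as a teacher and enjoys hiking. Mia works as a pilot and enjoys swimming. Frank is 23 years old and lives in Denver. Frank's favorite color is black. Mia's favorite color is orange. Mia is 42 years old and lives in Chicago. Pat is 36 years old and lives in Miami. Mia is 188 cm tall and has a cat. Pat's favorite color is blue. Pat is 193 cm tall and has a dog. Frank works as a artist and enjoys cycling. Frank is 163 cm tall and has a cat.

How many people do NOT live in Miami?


Not in Miami: 2

2


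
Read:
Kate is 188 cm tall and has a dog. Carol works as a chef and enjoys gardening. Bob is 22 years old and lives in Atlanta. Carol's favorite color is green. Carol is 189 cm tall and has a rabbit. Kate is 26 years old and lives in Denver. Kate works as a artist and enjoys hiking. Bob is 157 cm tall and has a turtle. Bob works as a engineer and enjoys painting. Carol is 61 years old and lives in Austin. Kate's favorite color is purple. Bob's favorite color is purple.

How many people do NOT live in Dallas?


Not in Dallas: 3

3


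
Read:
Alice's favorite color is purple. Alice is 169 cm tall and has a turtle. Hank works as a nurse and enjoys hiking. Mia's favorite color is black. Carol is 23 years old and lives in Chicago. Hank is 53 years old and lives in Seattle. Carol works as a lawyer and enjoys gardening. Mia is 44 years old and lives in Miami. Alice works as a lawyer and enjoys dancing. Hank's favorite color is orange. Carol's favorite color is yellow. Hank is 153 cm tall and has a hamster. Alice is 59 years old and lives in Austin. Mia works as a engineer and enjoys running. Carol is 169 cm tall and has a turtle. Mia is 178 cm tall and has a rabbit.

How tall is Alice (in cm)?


Alice is 169 cm tall

169


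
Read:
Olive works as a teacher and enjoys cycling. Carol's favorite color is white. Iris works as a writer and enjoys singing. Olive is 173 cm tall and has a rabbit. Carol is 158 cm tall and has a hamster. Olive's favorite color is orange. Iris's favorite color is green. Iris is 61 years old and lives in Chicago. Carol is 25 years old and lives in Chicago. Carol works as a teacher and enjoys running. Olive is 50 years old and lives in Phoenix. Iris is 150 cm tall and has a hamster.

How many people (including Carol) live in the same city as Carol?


Carol lives in Chicago. Count = 2

2


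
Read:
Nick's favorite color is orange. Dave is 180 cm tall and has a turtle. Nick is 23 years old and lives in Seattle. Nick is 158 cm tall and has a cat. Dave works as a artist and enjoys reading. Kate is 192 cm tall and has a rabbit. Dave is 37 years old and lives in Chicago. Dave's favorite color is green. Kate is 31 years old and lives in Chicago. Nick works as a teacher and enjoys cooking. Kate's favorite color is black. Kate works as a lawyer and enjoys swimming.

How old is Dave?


Dave is 37 years old

37


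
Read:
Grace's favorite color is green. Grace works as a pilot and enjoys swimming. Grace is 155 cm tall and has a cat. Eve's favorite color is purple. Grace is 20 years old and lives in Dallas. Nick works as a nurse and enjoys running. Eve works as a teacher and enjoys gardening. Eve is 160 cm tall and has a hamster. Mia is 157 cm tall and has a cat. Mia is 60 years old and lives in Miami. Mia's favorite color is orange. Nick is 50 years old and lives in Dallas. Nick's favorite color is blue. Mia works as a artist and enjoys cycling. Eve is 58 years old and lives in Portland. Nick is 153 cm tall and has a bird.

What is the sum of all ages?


20+50+58+60 = 188

188


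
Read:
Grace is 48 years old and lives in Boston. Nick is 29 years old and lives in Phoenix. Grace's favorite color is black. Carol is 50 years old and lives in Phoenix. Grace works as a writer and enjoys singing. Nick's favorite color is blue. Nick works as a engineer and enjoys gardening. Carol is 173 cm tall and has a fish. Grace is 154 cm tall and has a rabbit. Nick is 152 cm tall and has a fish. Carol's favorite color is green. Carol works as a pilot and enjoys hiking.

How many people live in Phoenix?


Count in Phoenix: 2

2


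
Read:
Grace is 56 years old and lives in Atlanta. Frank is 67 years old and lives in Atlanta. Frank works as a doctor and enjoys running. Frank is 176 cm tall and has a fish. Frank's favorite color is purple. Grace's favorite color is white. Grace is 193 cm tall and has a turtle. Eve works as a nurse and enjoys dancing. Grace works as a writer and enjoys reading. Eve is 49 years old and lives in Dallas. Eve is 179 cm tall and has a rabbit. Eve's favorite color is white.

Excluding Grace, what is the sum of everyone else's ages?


Sum (excluding Grace): 116

116


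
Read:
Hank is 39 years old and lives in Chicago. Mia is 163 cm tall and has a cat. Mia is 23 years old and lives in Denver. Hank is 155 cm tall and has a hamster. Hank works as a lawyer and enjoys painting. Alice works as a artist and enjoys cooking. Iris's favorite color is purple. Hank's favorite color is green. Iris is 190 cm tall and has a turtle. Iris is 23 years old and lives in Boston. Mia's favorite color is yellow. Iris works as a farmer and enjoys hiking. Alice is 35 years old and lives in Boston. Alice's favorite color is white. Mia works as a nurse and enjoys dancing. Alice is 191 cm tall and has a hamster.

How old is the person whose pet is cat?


Person with pet=cat is Mia, age 23

23


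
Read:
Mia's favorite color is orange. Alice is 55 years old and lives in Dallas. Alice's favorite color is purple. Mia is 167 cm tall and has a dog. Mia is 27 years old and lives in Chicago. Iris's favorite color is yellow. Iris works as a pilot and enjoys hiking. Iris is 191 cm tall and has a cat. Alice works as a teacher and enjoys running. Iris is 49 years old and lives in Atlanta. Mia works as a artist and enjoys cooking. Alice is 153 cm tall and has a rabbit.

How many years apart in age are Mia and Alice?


27 vs 55, diff = 28

28


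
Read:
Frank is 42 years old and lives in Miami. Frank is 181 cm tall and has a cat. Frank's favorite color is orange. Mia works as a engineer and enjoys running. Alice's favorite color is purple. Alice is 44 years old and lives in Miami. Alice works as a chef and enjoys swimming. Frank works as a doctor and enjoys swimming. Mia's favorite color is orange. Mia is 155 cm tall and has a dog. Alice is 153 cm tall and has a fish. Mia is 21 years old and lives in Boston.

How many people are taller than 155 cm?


Taller than 155: 1

1


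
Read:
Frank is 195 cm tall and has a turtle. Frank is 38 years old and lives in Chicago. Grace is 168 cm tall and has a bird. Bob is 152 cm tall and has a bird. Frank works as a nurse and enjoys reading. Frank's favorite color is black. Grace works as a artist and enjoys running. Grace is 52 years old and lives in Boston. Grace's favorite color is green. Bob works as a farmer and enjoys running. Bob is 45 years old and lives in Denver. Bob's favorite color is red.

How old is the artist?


The artist is Grace, age 52

52


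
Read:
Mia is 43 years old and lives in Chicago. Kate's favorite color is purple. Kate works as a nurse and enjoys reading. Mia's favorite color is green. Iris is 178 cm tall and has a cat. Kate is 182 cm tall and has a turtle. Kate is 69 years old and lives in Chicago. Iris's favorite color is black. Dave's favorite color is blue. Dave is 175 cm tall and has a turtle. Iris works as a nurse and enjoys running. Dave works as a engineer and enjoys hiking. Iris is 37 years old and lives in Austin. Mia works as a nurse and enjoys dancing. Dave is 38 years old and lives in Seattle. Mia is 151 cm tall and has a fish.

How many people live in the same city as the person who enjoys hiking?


Person with hobby hiking is Dave, city Seattle. Count = 1

1


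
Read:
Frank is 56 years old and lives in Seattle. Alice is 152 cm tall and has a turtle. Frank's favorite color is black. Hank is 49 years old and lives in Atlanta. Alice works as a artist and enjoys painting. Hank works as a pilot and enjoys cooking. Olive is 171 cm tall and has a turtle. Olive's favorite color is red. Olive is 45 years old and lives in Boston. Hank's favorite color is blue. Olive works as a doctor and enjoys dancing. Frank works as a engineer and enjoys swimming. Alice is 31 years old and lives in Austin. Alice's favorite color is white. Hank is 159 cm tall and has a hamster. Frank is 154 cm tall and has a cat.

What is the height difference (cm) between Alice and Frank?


|152 - 154| = 2

2


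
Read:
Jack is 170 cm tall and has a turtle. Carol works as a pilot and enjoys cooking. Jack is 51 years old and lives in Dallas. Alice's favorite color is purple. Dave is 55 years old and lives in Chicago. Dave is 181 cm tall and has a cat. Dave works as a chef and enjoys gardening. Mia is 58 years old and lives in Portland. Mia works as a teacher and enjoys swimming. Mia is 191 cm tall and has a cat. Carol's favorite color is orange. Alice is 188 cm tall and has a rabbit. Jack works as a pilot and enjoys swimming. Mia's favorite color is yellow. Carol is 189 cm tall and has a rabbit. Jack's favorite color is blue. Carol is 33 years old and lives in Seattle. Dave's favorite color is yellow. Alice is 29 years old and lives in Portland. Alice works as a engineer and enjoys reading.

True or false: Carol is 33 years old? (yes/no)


Carol is actually 33. yes

yes


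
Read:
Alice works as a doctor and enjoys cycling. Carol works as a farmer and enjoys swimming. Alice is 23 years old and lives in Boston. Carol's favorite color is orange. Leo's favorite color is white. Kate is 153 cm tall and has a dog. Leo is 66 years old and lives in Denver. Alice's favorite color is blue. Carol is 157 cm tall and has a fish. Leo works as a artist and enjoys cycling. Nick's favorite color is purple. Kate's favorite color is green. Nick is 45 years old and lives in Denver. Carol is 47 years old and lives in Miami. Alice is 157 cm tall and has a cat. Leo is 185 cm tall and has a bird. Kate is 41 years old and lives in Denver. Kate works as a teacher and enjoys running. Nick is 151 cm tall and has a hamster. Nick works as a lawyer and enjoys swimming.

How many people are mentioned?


People: Kate, Leo, Carol, Nick, Alice. Count = 5

5


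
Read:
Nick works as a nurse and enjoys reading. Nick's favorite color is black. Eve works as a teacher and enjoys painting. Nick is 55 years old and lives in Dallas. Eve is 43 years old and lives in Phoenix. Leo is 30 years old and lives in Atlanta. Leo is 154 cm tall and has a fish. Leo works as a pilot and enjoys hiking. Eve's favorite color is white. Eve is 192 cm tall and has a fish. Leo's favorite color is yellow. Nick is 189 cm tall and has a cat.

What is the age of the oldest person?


Oldest: Nick at 55

55


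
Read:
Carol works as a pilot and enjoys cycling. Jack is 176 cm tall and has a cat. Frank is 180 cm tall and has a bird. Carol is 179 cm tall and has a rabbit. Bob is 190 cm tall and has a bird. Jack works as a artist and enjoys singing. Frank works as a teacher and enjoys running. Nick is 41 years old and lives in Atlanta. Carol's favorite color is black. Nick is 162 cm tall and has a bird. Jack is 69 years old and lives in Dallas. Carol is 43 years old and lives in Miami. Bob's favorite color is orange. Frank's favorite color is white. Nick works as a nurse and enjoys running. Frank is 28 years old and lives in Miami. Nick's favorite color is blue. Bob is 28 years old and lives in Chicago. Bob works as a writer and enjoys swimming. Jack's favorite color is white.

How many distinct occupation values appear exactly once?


Unique occupation values: 5

5


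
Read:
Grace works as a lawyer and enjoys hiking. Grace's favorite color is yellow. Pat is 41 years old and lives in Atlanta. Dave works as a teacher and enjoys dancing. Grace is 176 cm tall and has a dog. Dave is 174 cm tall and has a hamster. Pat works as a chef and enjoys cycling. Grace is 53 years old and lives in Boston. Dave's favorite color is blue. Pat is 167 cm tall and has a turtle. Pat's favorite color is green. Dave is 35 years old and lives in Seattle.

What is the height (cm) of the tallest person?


Tallest: Grace at 176 cm

176


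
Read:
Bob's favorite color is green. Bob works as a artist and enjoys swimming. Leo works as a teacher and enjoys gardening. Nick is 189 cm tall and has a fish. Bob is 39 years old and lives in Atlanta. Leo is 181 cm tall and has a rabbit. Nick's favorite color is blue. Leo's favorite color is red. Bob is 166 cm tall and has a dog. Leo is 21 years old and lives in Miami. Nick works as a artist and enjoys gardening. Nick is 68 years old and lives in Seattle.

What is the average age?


Sum=128, n=3, avg=42.67

42.67


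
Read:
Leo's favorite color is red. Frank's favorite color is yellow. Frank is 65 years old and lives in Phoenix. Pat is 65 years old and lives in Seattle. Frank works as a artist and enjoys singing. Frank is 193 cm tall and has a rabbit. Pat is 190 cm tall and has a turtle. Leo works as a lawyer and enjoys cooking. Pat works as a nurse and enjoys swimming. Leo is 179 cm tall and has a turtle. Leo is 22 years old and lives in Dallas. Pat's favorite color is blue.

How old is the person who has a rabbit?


Person with rabbit is Frank, age 65

65


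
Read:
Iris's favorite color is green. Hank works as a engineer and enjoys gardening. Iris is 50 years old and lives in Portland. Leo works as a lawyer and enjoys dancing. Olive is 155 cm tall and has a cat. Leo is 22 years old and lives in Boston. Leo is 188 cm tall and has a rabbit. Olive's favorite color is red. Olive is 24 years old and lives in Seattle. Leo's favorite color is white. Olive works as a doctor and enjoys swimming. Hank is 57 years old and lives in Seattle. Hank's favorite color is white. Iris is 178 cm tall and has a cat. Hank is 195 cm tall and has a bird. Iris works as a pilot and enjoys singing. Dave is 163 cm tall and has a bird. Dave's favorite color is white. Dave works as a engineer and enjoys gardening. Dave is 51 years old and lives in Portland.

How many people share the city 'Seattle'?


Count: 2

2


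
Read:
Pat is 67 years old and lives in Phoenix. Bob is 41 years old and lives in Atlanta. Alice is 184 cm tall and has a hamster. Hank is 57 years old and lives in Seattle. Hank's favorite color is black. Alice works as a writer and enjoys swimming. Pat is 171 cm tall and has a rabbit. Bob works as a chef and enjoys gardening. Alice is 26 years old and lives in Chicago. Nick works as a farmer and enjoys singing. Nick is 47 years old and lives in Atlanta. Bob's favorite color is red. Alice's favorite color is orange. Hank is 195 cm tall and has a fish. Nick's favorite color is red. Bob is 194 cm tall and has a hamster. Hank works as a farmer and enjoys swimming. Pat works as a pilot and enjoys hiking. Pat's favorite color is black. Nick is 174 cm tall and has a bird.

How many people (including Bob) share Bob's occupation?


Bob is a chef. Count = 1

1


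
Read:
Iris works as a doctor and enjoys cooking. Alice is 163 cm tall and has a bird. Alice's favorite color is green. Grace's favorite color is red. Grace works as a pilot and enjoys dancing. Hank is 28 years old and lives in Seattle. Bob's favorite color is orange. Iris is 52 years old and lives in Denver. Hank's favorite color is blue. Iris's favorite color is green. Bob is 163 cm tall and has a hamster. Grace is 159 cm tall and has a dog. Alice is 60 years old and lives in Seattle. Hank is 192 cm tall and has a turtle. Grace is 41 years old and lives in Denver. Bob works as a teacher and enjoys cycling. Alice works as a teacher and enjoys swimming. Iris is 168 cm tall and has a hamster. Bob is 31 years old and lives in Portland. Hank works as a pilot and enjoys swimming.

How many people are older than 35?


Filter: 3

3


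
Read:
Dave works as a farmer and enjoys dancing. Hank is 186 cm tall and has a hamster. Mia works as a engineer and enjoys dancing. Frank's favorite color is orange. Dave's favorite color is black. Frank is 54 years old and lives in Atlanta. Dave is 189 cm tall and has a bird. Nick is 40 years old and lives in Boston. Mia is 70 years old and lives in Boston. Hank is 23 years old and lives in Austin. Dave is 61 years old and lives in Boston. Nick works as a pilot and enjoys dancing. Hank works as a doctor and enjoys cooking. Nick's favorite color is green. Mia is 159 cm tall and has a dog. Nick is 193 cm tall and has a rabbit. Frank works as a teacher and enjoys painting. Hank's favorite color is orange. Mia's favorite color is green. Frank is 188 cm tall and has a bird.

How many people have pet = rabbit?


Count: 1

1


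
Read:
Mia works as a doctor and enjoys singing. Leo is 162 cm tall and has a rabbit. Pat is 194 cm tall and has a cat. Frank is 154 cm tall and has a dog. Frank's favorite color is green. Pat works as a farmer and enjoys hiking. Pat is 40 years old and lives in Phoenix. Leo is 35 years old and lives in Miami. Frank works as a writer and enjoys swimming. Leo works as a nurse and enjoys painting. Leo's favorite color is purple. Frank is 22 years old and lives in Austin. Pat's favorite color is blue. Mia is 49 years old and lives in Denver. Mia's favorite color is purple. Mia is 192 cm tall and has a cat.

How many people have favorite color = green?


Count: 1

1


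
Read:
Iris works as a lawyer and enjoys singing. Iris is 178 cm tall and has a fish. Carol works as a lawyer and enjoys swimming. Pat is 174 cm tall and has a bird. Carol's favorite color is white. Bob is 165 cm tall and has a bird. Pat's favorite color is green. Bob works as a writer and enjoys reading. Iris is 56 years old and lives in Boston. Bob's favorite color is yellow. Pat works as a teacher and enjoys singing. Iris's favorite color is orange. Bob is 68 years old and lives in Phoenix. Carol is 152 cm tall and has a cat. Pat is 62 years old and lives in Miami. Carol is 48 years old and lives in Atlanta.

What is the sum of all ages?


62+56+68+48 = 234

234


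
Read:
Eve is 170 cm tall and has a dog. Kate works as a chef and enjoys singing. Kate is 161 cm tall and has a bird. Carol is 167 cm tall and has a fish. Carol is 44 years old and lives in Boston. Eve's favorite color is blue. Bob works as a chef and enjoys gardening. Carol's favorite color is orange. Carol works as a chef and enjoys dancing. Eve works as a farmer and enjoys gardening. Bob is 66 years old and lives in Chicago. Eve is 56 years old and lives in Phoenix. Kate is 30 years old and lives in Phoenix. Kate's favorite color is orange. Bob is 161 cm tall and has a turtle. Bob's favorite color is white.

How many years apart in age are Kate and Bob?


30 vs 66, diff = 36

36


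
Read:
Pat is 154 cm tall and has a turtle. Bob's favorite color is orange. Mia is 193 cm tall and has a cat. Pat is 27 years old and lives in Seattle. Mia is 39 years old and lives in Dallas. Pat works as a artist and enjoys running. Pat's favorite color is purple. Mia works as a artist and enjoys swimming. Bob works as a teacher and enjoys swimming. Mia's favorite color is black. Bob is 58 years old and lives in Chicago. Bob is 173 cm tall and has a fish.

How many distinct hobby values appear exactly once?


Unique hobby values: 1

1


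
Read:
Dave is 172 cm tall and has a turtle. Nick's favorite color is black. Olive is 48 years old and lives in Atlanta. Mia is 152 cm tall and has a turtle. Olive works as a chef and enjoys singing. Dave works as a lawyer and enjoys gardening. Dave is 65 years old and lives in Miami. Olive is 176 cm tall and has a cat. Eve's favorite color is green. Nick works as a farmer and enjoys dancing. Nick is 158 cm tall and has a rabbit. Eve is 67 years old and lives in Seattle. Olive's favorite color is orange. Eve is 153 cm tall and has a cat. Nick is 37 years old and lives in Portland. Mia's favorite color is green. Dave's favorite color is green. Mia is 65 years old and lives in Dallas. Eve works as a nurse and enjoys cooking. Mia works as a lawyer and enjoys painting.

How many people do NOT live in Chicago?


Not in Chicago: 5

5


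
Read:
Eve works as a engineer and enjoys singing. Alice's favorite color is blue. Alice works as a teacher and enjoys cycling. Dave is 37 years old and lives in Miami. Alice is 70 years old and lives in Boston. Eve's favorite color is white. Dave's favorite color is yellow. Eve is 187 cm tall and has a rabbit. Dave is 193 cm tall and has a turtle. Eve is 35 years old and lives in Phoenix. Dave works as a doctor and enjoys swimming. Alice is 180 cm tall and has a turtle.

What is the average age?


Sum=142, n=3, avg=47.33

47.33


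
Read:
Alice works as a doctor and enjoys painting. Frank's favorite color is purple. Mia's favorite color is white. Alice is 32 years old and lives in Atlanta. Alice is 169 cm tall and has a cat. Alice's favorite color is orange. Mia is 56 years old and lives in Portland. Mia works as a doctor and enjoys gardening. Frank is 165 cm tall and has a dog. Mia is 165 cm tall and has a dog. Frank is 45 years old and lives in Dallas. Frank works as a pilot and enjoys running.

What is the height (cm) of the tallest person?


Tallest: Alice at 169 cm

169


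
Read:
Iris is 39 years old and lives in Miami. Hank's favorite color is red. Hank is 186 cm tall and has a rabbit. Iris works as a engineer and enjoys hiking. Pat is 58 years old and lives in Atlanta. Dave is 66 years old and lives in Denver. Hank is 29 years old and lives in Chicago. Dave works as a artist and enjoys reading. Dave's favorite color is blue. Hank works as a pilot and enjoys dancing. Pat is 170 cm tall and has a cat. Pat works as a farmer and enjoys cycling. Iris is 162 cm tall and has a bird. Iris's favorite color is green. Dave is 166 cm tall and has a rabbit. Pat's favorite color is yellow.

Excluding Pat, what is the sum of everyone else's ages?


Sum (excluding Pat): 134

134


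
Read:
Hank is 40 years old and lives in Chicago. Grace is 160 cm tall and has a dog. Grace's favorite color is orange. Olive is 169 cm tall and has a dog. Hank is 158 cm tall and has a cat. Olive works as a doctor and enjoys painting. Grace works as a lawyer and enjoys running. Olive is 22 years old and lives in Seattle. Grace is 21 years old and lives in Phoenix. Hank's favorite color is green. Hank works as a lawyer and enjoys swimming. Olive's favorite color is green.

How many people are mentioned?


People: Olive, Grace, Hank. Count = 3

3


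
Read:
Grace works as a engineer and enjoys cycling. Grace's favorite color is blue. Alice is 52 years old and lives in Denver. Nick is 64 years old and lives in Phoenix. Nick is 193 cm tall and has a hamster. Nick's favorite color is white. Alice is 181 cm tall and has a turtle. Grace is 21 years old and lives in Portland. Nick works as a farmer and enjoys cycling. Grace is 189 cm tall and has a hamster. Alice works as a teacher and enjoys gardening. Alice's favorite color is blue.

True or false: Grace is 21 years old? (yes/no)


Grace is actually 21. yes

yes


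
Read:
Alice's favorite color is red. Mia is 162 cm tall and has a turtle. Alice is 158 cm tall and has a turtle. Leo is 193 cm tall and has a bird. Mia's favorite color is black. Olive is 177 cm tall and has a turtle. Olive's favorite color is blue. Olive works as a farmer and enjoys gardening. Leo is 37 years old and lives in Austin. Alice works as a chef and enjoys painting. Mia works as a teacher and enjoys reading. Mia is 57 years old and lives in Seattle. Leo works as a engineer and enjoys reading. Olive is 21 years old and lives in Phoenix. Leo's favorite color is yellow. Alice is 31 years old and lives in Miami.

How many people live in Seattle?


Count in Seattle: 1

1


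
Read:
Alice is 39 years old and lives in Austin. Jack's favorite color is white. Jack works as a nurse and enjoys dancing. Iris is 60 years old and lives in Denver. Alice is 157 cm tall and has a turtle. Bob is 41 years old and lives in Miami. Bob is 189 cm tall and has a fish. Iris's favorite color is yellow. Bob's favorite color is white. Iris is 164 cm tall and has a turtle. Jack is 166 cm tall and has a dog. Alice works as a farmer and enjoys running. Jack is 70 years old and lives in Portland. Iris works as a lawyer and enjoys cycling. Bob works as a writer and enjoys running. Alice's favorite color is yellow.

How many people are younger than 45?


Filter: 2

2


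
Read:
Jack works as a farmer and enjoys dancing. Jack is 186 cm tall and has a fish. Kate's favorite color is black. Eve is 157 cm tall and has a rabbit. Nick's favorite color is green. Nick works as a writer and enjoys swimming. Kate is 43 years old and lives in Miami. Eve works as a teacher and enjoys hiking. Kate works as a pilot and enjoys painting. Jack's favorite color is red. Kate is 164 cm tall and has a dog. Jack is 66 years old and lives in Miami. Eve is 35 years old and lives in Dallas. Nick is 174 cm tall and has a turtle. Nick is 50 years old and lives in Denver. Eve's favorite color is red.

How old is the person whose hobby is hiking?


Person with hobby=hiking is Eve, age 35

35


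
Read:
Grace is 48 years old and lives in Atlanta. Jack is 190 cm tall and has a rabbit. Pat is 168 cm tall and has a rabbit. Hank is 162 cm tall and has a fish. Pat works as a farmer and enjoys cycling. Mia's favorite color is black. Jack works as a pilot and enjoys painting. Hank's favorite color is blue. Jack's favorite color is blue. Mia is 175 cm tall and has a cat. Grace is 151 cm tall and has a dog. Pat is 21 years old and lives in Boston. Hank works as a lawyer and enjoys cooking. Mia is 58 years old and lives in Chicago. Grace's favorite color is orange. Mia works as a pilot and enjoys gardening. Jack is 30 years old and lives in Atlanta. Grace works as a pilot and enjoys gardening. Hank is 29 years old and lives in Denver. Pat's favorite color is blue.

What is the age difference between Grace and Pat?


|48 - 21| = 27

27


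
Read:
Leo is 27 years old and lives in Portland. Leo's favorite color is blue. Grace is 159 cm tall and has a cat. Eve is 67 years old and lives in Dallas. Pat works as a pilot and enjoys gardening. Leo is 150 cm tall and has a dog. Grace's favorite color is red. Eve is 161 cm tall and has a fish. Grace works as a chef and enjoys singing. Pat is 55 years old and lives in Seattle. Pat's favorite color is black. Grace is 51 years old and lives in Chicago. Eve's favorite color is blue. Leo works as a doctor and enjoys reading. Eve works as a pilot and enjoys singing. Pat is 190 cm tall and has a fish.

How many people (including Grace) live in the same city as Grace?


Grace lives in Chicago. Count = 1

1


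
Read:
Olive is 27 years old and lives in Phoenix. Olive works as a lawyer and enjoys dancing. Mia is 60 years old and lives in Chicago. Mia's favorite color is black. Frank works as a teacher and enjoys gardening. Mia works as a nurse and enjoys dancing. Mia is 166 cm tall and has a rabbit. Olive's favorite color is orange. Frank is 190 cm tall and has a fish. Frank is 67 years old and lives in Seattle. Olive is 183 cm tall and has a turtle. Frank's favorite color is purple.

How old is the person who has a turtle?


Person with turtle is Olive, age 27

27


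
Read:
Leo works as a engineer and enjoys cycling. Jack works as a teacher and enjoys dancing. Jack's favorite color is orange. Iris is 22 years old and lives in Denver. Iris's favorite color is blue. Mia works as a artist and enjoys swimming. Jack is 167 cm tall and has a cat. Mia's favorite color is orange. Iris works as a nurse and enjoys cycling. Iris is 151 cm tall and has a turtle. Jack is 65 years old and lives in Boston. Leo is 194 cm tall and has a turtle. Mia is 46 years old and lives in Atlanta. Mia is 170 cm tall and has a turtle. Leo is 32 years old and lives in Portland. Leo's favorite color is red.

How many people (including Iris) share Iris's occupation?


Iris is a nurse. Count = 1

1


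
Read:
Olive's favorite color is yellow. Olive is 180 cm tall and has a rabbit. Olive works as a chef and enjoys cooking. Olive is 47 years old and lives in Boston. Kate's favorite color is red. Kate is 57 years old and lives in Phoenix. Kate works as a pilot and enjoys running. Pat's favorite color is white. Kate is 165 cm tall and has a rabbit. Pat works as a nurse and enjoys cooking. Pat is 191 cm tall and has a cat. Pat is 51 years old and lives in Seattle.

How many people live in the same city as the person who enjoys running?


Person with hobby running is Kate, city Phoenix. Count = 1

1


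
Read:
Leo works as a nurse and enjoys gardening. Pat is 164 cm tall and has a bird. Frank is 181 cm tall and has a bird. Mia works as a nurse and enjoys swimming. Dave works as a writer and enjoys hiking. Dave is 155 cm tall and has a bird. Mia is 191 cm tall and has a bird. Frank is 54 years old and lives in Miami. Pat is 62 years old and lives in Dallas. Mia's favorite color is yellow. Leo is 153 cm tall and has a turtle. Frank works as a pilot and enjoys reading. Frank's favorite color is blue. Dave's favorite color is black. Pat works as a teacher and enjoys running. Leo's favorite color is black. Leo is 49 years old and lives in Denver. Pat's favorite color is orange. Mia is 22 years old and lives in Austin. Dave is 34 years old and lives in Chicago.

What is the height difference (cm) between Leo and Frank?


|153 - 181| = 28

28


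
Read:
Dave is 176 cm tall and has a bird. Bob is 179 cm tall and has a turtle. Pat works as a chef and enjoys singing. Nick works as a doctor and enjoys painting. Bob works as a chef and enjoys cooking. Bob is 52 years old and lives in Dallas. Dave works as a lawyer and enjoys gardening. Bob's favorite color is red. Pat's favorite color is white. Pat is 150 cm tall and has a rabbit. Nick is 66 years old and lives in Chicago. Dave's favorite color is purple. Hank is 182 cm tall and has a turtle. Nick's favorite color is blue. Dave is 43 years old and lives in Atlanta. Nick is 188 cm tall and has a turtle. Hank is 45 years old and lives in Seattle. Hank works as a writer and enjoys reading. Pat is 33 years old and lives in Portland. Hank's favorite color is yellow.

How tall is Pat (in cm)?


Pat is 150 cm tall

150


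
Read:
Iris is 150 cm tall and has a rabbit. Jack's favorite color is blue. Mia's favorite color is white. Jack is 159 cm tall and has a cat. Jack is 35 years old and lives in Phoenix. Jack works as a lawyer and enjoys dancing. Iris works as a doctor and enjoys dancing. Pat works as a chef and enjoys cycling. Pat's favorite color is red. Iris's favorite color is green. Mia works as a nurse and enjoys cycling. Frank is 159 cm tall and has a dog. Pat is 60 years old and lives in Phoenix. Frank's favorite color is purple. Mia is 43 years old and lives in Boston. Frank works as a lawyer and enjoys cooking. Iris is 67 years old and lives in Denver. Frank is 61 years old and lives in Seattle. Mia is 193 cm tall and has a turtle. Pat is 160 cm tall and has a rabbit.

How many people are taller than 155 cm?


Taller than 155: 4

4


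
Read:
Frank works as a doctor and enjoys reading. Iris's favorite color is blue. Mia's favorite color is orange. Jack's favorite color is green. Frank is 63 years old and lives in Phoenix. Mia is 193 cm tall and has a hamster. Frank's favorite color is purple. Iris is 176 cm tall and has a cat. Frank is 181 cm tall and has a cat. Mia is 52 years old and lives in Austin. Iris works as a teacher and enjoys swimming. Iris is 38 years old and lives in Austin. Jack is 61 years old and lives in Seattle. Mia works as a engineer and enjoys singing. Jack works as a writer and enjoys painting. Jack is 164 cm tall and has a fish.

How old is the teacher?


The teacher is Iris, age 38

38


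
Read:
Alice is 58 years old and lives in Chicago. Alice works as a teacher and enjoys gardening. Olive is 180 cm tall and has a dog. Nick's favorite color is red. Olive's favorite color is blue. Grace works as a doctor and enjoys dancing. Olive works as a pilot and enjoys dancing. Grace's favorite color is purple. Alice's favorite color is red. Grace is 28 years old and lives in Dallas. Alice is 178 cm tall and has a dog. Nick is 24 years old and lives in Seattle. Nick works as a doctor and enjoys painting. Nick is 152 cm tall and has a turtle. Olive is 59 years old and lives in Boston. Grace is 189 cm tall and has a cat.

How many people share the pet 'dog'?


Count: 2

2


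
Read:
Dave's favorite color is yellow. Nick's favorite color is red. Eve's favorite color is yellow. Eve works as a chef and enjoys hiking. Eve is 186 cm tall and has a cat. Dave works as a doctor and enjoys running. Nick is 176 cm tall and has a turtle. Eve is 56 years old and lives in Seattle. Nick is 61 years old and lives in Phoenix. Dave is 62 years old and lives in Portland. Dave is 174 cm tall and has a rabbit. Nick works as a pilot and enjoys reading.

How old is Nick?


Nick is 61 years old

61


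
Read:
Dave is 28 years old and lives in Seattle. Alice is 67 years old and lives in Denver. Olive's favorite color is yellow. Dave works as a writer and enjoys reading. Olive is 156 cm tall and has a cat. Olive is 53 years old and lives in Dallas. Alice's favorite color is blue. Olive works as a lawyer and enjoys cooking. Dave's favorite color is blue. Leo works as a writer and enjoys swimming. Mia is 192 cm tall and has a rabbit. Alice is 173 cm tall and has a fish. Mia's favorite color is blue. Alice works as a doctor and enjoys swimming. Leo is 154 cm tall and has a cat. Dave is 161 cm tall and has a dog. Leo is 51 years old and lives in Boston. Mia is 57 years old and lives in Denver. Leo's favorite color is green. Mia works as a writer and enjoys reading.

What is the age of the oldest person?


Oldest: Alice at 67

67


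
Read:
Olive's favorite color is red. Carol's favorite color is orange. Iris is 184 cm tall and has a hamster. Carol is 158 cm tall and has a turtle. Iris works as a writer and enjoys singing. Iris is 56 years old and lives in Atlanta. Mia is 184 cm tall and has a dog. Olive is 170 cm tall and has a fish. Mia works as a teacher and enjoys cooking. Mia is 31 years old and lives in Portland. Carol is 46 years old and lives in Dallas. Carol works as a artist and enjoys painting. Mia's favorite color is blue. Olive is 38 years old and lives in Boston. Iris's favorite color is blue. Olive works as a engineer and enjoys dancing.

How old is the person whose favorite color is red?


Person with favorite color=red is Olive, age 38

38


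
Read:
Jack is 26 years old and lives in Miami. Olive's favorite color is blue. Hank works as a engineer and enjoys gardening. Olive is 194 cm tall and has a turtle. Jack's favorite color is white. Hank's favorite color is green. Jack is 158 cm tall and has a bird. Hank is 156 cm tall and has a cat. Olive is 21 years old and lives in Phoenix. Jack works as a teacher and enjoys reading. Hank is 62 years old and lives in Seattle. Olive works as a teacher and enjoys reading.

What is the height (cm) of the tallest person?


Tallest: Olive at 194 cm

194


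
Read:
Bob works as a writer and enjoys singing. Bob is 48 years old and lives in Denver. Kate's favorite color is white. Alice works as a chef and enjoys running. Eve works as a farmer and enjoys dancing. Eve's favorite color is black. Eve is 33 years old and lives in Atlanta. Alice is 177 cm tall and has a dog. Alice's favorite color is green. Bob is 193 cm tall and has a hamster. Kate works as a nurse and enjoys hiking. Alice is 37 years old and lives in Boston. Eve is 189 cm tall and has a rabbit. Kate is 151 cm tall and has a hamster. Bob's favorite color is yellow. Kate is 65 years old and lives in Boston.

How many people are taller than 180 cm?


Taller than 180: 2

2


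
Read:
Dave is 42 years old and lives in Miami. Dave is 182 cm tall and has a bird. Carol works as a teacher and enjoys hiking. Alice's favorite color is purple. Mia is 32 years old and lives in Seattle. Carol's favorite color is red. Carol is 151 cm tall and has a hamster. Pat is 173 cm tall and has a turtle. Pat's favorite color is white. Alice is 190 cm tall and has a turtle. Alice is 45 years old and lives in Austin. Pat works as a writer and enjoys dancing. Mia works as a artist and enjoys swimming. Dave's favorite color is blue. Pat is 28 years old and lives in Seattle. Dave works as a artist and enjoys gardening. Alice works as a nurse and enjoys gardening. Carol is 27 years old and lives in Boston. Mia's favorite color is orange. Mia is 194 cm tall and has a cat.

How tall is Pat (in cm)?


Pat is 173 cm tall

173


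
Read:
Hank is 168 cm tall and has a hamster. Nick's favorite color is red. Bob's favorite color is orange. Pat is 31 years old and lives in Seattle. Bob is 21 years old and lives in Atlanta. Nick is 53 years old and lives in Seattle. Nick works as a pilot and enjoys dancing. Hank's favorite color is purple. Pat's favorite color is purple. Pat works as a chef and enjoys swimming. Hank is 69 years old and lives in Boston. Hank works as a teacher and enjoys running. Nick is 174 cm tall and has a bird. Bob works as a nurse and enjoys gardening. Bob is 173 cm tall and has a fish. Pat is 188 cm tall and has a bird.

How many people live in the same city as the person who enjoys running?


Person with hobby running is Hank, city Boston. Count = 1

1


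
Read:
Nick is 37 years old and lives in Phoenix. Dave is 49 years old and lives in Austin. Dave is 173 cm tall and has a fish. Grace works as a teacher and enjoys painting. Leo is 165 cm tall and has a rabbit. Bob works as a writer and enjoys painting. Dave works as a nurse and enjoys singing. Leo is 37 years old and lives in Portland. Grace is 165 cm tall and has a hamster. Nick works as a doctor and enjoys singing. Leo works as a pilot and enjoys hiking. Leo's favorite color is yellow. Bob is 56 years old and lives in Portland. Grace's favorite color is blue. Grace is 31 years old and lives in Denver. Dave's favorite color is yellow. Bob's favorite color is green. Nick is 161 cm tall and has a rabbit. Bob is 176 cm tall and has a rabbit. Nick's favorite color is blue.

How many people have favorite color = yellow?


Count: 2

2
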